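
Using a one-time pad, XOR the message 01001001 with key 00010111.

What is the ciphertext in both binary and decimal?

Step 1: Write out the XOR operation bit by bit:
  Message: 01001001
  Key:     00010111
  XOR:     01011110
Step 2: Convert to decimal: 01011110 = 94.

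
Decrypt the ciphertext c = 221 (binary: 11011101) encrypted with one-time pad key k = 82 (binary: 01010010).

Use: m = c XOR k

Step 1: XOR ciphertext with key:
  Ciphertext: 11011101
  Key:        01010010
  XOR:        10001111
Step 2: Plaintext = 10001111 = 143 in decimal.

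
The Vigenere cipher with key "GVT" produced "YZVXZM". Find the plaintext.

Step 1: Extend key: GVTGVT
Step 2: Decrypt each letter (c - k) mod 26:
  Y(24) - G(6) = (24-6) mod 26 = 18 = S
  Z(25) - V(21) = (25-21) mod 26 = 4 = E
  V(21) - T(19) = (21-19) mod 26 = 2 = C
  X(23) - G(6) = (23-6) mod 26 = 17 = R
  Z(25) - V(21) = (25-21) mod 26 = 4 = E
  M(12) - T(19) = (12-19) mod 26 = 19 = T
Plaintext: SECRET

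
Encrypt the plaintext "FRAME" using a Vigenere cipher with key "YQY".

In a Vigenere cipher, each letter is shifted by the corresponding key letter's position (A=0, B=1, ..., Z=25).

Step 1: Repeat key to match plaintext length:
  Plaintext: FRAME
  Key:       YQYYQ
Step 2: Encrypt each letter:
  F(5) + Y(24) = (5+24) mod 26 = 3 = D
  R(17) + Q(16) = (17+16) mod 26 = 7 = H
  A(0) + Y(24) = (0+24) mod 26 = 24 = Y
  M(12) + Y(24) = (12+24) mod 26 = 10 = K
  E(4) + Q(16) = (4+16) mod 26 = 20 = U
Ciphertext: DHYKU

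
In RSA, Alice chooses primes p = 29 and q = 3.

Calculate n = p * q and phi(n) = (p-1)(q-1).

Step 1: n = p * q = 29 * 3 = 87.
Step 2: phi(n) = (p-1)(q-1) = 28 * 2 = 56.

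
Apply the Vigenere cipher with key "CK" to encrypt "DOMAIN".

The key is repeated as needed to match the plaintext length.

Step 1: Repeat key to match plaintext length:
  Plaintext: DOMAIN
  Key:       CKCKCK
Step 2: Encrypt each letter:
  D(3) + C(2) = (3+2) mod 26 = 5 = F
  O(14) + K(10) = (14+10) mod 26 = 24 = Y
  M(12) + C(2) = (12+2) mod 26 = 14 = O
  A(0) + K(10) = (0+10) mod 26 = 10 = K
  I(8) + C(2) = (8+2) mod 26 = 10 = K
  N(13) + K(10) = (13+10) mod 26 = 23 = X
Ciphertext: FYOKKX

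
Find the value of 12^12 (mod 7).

Step 1: Compute 12^12 mod 7 step by step, reducing modulo 7 at each step.
  12^1 mod 7 = 5
  12^2 mod 7 = (5 * 12) mod 7 = 4
  12^3 mod 7 = (4 * 12) mod 7 = 6
  12^4 mod 7 = (6 * 12) mod 7 = 2
  12^5 mod 7 = (2 * 12) mod 7 = 3
  12^6 mod 7 = (3 * 12) mod 7 = 1
  12^7 mod 7 = (1 * 12) mod 7 = 5
  12^8 mod 7 = (5 * 12) mod 7 = 4
  12^9 mod 7 = (4 * 12) mod 7 = 6
  12^10 mod 7 = (6 * 12) mod 7 = 2
  12^11 mod 7 = (2 * 12) mod 7 = 3
  12^12 mod 7 = (3 * 12) mod 7 = 1
Step 2: Result = 1.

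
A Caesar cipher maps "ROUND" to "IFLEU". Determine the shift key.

Step 1: Compare first letters: R (position 17) -> I (position 8).
Step 2: Shift = (8 - 17) mod 26 = 17.
The shift value is 17.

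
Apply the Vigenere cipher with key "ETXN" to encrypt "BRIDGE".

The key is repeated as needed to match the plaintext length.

Step 1: Repeat key to match plaintext length:
  Plaintext: BRIDGE
  Key:       ETXNET
Step 2: Encrypt each letter:
  B(1) + E(4) = (1+4) mod 26 = 5 = F
  R(17) + T(19) = (17+19) mod 26 = 10 = K
  I(8) + X(23) = (8+23) mod 26 = 5 = F
  D(3) + N(13) = (3+13) mod 26 = 16 = Q
  G(6) + E(4) = (6+4) mod 26 = 10 = K
  E(4) + T(19) = (4+19) mod 26 = 23 = X
Ciphertext: FKFQKX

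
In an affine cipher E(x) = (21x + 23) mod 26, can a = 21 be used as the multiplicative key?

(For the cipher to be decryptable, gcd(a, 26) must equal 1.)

Step 1: Compute gcd(21, 26).
Step 2: gcd(21, 26) = 1.
Since gcd = 1, 21 is coprime with 26, so it is a valid key.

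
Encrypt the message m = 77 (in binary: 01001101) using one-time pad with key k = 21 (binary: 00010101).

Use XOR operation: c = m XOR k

Step 1: Write out the XOR operation bit by bit:
  Message: 01001101
  Key:     00010101
  XOR:     01011000
Step 2: Convert to decimal: 01011000 = 88.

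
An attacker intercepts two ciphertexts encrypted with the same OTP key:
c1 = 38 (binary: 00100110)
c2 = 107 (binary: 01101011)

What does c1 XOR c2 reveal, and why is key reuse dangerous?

Step 1: c1 XOR c2 = (m1 XOR k) XOR (m2 XOR k).
Step 2: By XOR associativity/commutativity: = m1 XOR m2 XOR k XOR k = m1 XOR m2.
Step 3: 00100110 XOR 01101011 = 01001101 = 77.
Step 4: The key cancels out! An attacker learns m1 XOR m2 = 77, revealing the relationship between plaintexts.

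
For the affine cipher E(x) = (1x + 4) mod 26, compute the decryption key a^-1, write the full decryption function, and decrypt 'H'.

Step 1: Find a^-1, the modular inverse of 1 mod 26.
Step 2: We need 1 * a^-1 = 1 (mod 26).
Step 3: 1 * 1 = 1 = 0 * 26 + 1, so a^-1 = 1.
Step 4: D(y) = 1(y - 4) mod 26.
Step 5: Apply to 'H' (y = 7): D(7) = 1 * (7 - 4) mod 26 = 1 * 3 mod 26 = 3 -> 'D'.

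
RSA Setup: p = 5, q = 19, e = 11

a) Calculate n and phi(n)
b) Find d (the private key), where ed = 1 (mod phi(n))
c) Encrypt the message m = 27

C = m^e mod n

Step 1: n = 5 * 19 = 95.
Step 2: phi(n) = (5-1)(19-1) = 4 * 18 = 72.
Step 3: Find d = 11^(-1) mod 72 = 59.
  Verify: 11 * 59 = 649 = 1 (mod 72).
Step 4: C = 27^11 mod 95 = 88.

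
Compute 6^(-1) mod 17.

Step 1: We need x such that 6 * x = 1 (mod 17).
Step 2: Using the extended Euclidean algorithm or trial:
  6 * 3 = 18 = 1 * 17 + 1.
Step 3: Since 18 mod 17 = 1, the inverse is x = 3.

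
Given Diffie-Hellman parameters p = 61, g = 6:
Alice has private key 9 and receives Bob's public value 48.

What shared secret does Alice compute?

Step 1: s = B^a mod p = 48^9 mod 61.
  48^1 mod 61 = 48
  48^2 mod 61 = (48 * 48) mod 61 = 47
  48^3 mod 61 = (47 * 48) mod 61 = 60
  48^4 mod 61 = (60 * 48) mod 61 = 13
  48^5 mod 61 = (13 * 48) mod 61 = 14
  48^6 mod 61 = (14 * 48) mod 61 = 1
  48^7 mod 61 = (1 * 48) mod 61 = 48
  48^8 mod 61 = (48 * 48) mod 61 = 47
  48^9 mod 61 = (47 * 48) mod 61 = 60
Result: shared secret = 60.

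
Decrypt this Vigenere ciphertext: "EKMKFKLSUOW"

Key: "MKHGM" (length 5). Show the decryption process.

Step 1: Key 'MKHGM' has length 5. Extended key: MKHGMMKHGMM
Step 2: Decrypt each position:
  E(4) - M(12) = 18 = S
  K(10) - K(10) = 0 = A
  M(12) - H(7) = 5 = F
  K(10) - G(6) = 4 = E
  F(5) - M(12) = 19 = T
  K(10) - M(12) = 24 = Y
  L(11) - K(10) = 1 = B
  S(18) - H(7) = 11 = L
  U(20) - G(6) = 14 = O
  O(14) - M(12) = 2 = C
  W(22) - M(12) = 10 = K
Plaintext: SAFETYBLOCK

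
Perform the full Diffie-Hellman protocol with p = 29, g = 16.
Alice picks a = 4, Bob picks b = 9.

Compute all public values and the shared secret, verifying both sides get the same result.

Step 1: A = g^a mod p = 16^4 mod 29 = 25.
Step 2: B = g^b mod p = 16^9 mod 29 = 24.
Step 3: Alice computes s = B^a mod p = 24^4 mod 29 = 16.
Step 4: Bob computes s = A^b mod p = 25^9 mod 29 = 16.
Both sides agree: shared secret = 16.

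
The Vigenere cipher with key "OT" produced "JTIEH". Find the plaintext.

Step 1: Extend key: OTOTO
Step 2: Decrypt each letter (c - k) mod 26:
  J(9) - O(14) = (9-14) mod 26 = 21 = V
  T(19) - T(19) = (19-19) mod 26 = 0 = A
  I(8) - O(14) = (8-14) mod 26 = 20 = U
  E(4) - T(19) = (4-19) mod 26 = 11 = L
  H(7) - O(14) = (7-14) mod 26 = 19 = T
Plaintext: VAULT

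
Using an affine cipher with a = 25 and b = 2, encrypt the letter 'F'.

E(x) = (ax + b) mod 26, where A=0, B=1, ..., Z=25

Step 1: Convert 'F' to number: x = 5.
Step 2: E(5) = (25 * 5 + 2) mod 26 = 127 mod 26 = 23.
Step 3: Convert 23 back to letter: X.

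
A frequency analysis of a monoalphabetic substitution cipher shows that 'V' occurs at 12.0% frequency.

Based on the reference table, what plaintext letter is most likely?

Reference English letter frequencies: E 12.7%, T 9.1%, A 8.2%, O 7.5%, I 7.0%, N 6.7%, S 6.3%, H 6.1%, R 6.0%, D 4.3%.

Step 1: The observed frequency is 12.0%.
Step 2: Compare with English frequencies:
  E: 12.7% (difference: 0.7%) <-- closest
  T: 9.1% (difference: 2.9%)
  A: 8.2% (difference: 3.8%)
  O: 7.5% (difference: 4.5%)
  I: 7.0% (difference: 5.0%)
  N: 6.7% (difference: 5.3%)
  S: 6.3% (difference: 5.7%)
  H: 6.1% (difference: 5.9%)
  R: 6.0% (difference: 6.0%)
  D: 4.3% (difference: 7.7%)
Step 3: 'V' most likely represents 'E' (frequency 12.7%).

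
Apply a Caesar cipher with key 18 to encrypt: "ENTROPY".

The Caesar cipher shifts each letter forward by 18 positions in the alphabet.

Step 1: For each letter, shift forward by 18 positions (mod 26).
  E (position 4) -> position (4+18) mod 26 = 22 -> W
  N (position 13) -> position (13+18) mod 26 = 5 -> F
  T (position 19) -> position (19+18) mod 26 = 11 -> L
  R (position 17) -> position (17+18) mod 26 = 9 -> J
  O (position 14) -> position (14+18) mod 26 = 6 -> G
  P (position 15) -> position (15+18) mod 26 = 7 -> H
  Y (position 24) -> position (24+18) mod 26 = 16 -> Q
Result: WFLJGHQ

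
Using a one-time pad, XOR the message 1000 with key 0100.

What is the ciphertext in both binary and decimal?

Step 1: Write out the XOR operation bit by bit:
  Message: 1000
  Key:     0100
  XOR:     1100
Step 2: Convert to decimal: 1100 = 12.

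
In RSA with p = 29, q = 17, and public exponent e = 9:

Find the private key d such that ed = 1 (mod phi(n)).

Step 1: n = 29 * 17 = 493.
Step 2: phi(n) = 28 * 16 = 448.
Step 3: Find d such that 9 * d = 1 (mod 448).
Step 4: d = 9^(-1) mod 448 = 249.
Verification: 9 * 249 = 2241 = 5 * 448 + 1.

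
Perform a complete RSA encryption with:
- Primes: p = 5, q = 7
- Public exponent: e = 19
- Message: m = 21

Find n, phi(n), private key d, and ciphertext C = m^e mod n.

Step 1: n = 5 * 7 = 35.
Step 2: phi(n) = (5-1)(7-1) = 4 * 6 = 24.
Step 3: Find d = 19^(-1) mod 24 = 19.
  Verify: 19 * 19 = 361 = 1 (mod 24).
Step 4: C = 21^19 mod 35 = 21.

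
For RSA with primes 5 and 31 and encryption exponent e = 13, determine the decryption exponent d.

Step 1: n = 5 * 31 = 155.
Step 2: phi(n) = 4 * 30 = 120.
Step 3: Find d such that 13 * d = 1 (mod 120).
Step 4: d = 13^(-1) mod 120 = 37.
Verification: 13 * 37 = 481 = 4 * 120 + 1.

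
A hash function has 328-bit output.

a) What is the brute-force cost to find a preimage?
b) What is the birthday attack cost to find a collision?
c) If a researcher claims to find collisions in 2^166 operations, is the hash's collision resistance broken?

Step 1: Preimage resistance requires brute-force of 2^328 operations.
Step 2: Collision resistance (birthday bound) = 2^(328/2) = 2^164.
Step 3: The claimed attack costs 2^166 operations.
Step 4: Since 2^166 >= 2^164, the claimed attack is no faster than the generic birthday attack, so this does not break collision resistance.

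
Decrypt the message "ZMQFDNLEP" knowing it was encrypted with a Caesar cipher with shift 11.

Step 1: Reverse the shift by subtracting 11 from each letter position.
  Z (position 25) -> position (25-11) mod 26 = 14 -> O
  M (position 12) -> position (12-11) mod 26 = 1 -> B
  Q (position 16) -> position (16-11) mod 26 = 5 -> F
  F (position 5) -> position (5-11) mod 26 = 20 -> U
  D (position 3) -> position (3-11) mod 26 = 18 -> S
  N (position 13) -> position (13-11) mod 26 = 2 -> C
  L (position 11) -> position (11-11) mod 26 = 0 -> A
  E (position 4) -> position (4-11) mod 26 = 19 -> T
  P (position 15) -> position (15-11) mod 26 = 4 -> E
Decrypted message: OBFUSCATE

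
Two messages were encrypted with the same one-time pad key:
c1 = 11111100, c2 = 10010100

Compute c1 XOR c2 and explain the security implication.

Step 1: c1 XOR c2 = (m1 XOR k) XOR (m2 XOR k).
Step 2: By XOR associativity/commutativity: = m1 XOR m2 XOR k XOR k = m1 XOR m2.
Step 3: 11111100 XOR 10010100 = 01101000 = 104.
Step 4: The key cancels out! An attacker learns m1 XOR m2 = 104, revealing the relationship between plaintexts.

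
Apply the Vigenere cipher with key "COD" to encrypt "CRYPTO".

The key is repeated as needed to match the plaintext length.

Step 1: Repeat key to match plaintext length:
  Plaintext: CRYPTO
  Key:       CODCOD
Step 2: Encrypt each letter:
  C(2) + C(2) = (2+2) mod 26 = 4 = E
  R(17) + O(14) = (17+14) mod 26 = 5 = F
  Y(24) + D(3) = (24+3) mod 26 = 1 = B
  P(15) + C(2) = (15+2) mod 26 = 17 = R
  T(19) + O(14) = (19+14) mod 26 = 7 = H
  O(14) + D(3) = (14+3) mod 26 = 17 = R
Ciphertext: EFBRHR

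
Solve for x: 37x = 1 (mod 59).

Step 1: We need x such that 37 * x = 1 (mod 59).
Step 2: Using the extended Euclidean algorithm or trial:
  37 * 8 = 296 = 5 * 59 + 1.
Step 3: Since 296 mod 59 = 1, the inverse is x = 8.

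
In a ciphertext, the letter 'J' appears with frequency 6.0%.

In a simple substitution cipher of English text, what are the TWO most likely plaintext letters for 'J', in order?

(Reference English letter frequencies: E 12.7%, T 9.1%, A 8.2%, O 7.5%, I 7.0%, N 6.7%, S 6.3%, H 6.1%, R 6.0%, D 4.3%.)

Step 1: Observed frequency of 'J' is 6.0%.
Step 2: Compute distances to each reference frequency and sort:
  R (6.0%): difference = 0.0% <-- BEST
  H (6.1%): difference = 0.1% <-- RUNNER-UP
  S (6.3%): difference = 0.3%
  N (6.7%): difference = 0.7%
  I (7.0%): difference = 1.0%
Step 3: Most likely is 'R' (6.0%, diff 0.0%); second most likely is 'H' (6.1%, diff 0.1%).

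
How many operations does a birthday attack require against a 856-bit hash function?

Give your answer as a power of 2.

Step 1: The birthday paradox gives collision probability ~50% after sqrt(2^n) = 2^(n/2) hashes.
Step 2: For 856-bit output: 2^(856/2) = 2^428.
Step 3: Approximately 2^428 hash computations needed.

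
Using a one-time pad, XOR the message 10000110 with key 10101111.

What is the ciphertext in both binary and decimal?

Step 1: Write out the XOR operation bit by bit:
  Message: 10000110
  Key:     10101111
  XOR:     00101001
Step 2: Convert to decimal: 00101001 = 41.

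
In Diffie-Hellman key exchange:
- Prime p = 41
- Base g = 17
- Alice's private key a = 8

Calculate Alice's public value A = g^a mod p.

Step 1: A = g^a mod p = 17^8 mod 41.
  17^1 mod 41 = 17
  17^2 mod 41 = (17 * 17) mod 41 = 2
  17^3 mod 41 = (2 * 17) mod 41 = 34
  17^4 mod 41 = (34 * 17) mod 41 = 4
  17^5 mod 41 = (4 * 17) mod 41 = 27
  17^6 mod 41 = (27 * 17) mod 41 = 8
  17^7 mod 41 = (8 * 17) mod 41 = 13
  17^8 mod 41 = (13 * 17) mod 41 = 16
Result: A = 16.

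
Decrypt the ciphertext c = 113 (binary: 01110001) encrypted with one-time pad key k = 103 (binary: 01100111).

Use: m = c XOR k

Step 1: XOR ciphertext with key:
  Ciphertext: 01110001
  Key:        01100111
  XOR:        00010110
Step 2: Plaintext = 00010110 = 22 in decimal.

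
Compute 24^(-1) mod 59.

Step 1: We need x such that 24 * x = 1 (mod 59).
Step 2: Using the extended Euclidean algorithm or trial:
  24 * 32 = 768 = 13 * 59 + 1.
Step 3: Since 768 mod 59 = 1, the inverse is x = 32.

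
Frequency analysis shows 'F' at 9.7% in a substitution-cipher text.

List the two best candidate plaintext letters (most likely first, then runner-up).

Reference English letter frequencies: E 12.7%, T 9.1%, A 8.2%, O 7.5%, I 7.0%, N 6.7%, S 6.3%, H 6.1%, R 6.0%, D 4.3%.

Step 1: Observed frequency of 'F' is 9.7%.
Step 2: Compute distances to each reference frequency and sort:
  T (9.1%): difference = 0.6% <-- BEST
  A (8.2%): difference = 1.5% <-- RUNNER-UP
  O (7.5%): difference = 2.2%
  I (7.0%): difference = 2.7%
  N (6.7%): difference = 3.0%
Step 3: Most likely is 'T' (9.1%, diff 0.6%); second most likely is 'A' (8.2%, diff 1.5%).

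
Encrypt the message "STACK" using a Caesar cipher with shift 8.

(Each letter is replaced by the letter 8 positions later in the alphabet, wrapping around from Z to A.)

Step 1: For each letter, shift forward by 8 positions (mod 26).
  S (position 18) -> position (18+8) mod 26 = 0 -> A
  T (position 19) -> position (19+8) mod 26 = 1 -> B
  A (position 0) -> position (0+8) mod 26 = 8 -> I
  C (position 2) -> position (2+8) mod 26 = 10 -> K
  K (position 10) -> position (10+8) mod 26 = 18 -> S
Result: ABIKS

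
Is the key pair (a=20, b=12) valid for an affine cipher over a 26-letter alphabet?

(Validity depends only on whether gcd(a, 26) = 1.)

Step 1: Compute gcd(20, 26).
Step 2: gcd(20, 26) = 2.
Since gcd = 2 != 1, 20 shares a common factor with 26, so it cannot be used.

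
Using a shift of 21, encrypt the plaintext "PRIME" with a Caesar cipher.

Step 1: For each letter, shift forward by 21 positions (mod 26).
  P (position 15) -> position (15+21) mod 26 = 10 -> K
  R (position 17) -> position (17+21) mod 26 = 12 -> M
  I (position 8) -> position (8+21) mod 26 = 3 -> D
  M (position 12) -> position (12+21) mod 26 = 7 -> H
  E (position 4) -> position (4+21) mod 26 = 25 -> Z
Result: KMDHZ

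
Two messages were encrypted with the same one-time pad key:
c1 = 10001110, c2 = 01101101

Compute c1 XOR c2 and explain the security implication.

Step 1: c1 XOR c2 = (m1 XOR k) XOR (m2 XOR k).
Step 2: By XOR associativity/commutativity: = m1 XOR m2 XOR k XOR k = m1 XOR m2.
Step 3: 10001110 XOR 01101101 = 11100011 = 227.
Step 4: The key cancels out! An attacker learns m1 XOR m2 = 227, revealing the relationship between plaintexts.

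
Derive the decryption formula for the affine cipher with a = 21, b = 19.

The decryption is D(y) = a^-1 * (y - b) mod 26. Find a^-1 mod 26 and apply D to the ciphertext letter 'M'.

Step 1: Find a^-1, the modular inverse of 21 mod 26.
Step 2: We need 21 * a^-1 = 1 (mod 26).
Step 3: 21 * 5 = 105 = 4 * 26 + 1, so a^-1 = 5.
Step 4: D(y) = 5(y - 19) mod 26.
Step 5: Apply to 'M' (y = 12): D(12) = 5 * (12 - 19) mod 26 = 5 * -7 mod 26 = 17 -> 'R'.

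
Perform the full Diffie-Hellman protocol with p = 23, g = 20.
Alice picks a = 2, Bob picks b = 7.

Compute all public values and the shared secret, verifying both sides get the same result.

Step 1: A = g^a mod p = 20^2 mod 23 = 9.
Step 2: B = g^b mod p = 20^7 mod 23 = 21.
Step 3: Alice computes s = B^a mod p = 21^2 mod 23 = 4.
Step 4: Bob computes s = A^b mod p = 9^7 mod 23 = 4.
Both sides agree: shared secret = 4.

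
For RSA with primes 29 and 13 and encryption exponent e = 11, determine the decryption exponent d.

Step 1: n = 29 * 13 = 377.
Step 2: phi(n) = 28 * 12 = 336.
Step 3: Find d such that 11 * d = 1 (mod 336).
Step 4: d = 11^(-1) mod 336 = 275.
Verification: 11 * 275 = 3025 = 9 * 336 + 1.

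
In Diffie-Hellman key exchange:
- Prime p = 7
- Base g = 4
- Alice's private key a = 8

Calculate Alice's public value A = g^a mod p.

Step 1: A = g^a mod p = 4^8 mod 7.
  4^1 mod 7 = 4
  4^2 mod 7 = (4 * 4) mod 7 = 2
  4^3 mod 7 = (2 * 4) mod 7 = 1
  4^4 mod 7 = (1 * 4) mod 7 = 4
  4^5 mod 7 = (4 * 4) mod 7 = 2
  4^6 mod 7 = (2 * 4) mod 7 = 1
  4^7 mod 7 = (1 * 4) mod 7 = 4
  4^8 mod 7 = (4 * 4) mod 7 = 2
Result: A = 2.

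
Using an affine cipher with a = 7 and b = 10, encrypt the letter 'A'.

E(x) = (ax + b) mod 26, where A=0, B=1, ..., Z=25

Step 1: Convert 'A' to number: x = 0.
Step 2: E(0) = (7 * 0 + 10) mod 26 = 10 mod 26 = 10.
Step 3: Convert 10 back to letter: K.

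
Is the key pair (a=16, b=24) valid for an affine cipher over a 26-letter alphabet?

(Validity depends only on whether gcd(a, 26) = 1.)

Step 1: Compute gcd(16, 26).
Step 2: gcd(16, 26) = 2.
Since gcd = 2 != 1, 16 shares a common factor with 26, so it cannot be used.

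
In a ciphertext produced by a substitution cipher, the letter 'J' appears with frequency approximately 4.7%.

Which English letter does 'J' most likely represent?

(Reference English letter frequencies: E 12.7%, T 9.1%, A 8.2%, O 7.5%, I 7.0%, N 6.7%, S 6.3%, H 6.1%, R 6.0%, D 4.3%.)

Step 1: The observed frequency is 4.7%.
Step 2: Compare with English frequencies:
  E: 12.7% (difference: 8.0%)
  T: 9.1% (difference: 4.4%)
  A: 8.2% (difference: 3.5%)
  O: 7.5% (difference: 2.8%)
  I: 7.0% (difference: 2.3%)
  N: 6.7% (difference: 2.0%)
  S: 6.3% (difference: 1.6%)
  H: 6.1% (difference: 1.4%)
  R: 6.0% (difference: 1.3%)
  D: 4.3% (difference: 0.4%) <-- closest
Step 3: 'J' most likely represents 'D' (frequency 4.3%).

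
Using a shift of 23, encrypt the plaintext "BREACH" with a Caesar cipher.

Step 1: For each letter, shift forward by 23 positions (mod 26).
  B (position 1) -> position (1+23) mod 26 = 24 -> Y
  R (position 17) -> position (17+23) mod 26 = 14 -> O
  E (position 4) -> position (4+23) mod 26 = 1 -> B
  A (position 0) -> position (0+23) mod 26 = 23 -> X
  C (position 2) -> position (2+23) mod 26 = 25 -> Z
  H (position 7) -> position (7+23) mod 26 = 4 -> E
Result: YOBXZE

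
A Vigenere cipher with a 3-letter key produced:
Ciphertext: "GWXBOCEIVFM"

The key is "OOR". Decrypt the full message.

Step 1: Key 'OOR' has length 3. Extended key: OOROOROOROO
Step 2: Decrypt each position:
  G(6) - O(14) = 18 = S
  W(22) - O(14) = 8 = I
  X(23) - R(17) = 6 = G
  B(1) - O(14) = 13 = N
  O(14) - O(14) = 0 = A
  C(2) - R(17) = 11 = L
  E(4) - O(14) = 16 = Q
  I(8) - O(14) = 20 = U
  V(21) - R(17) = 4 = E
  F(5) - O(14) = 17 = R
  M(12) - O(14) = 24 = Y
Plaintext: SIGNALQUERY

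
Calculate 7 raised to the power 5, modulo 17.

Step 1: Compute 7^5 mod 17 step by step, reducing modulo 17 at each step.
  7^1 mod 17 = 7
  7^2 mod 17 = (7 * 7) mod 17 = 15
  7^3 mod 17 = (15 * 7) mod 17 = 3
  7^4 mod 17 = (3 * 7) mod 17 = 4
  7^5 mod 17 = (4 * 7) mod 17 = 11
Step 2: Result = 11.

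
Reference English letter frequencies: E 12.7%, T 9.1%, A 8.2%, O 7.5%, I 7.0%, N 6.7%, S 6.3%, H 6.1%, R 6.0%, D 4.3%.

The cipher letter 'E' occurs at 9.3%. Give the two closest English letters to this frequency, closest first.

Step 1: Observed frequency of 'E' is 9.3%.
Step 2: Compute distances to each reference frequency and sort:
  T (9.1%): difference = 0.2% <-- BEST
  A (8.2%): difference = 1.1% <-- RUNNER-UP
  O (7.5%): difference = 1.8%
  I (7.0%): difference = 2.3%
  N (6.7%): difference = 2.6%
Step 3: Most likely is 'T' (9.1%, diff 0.2%); second most likely is 'A' (8.2%, diff 1.1%).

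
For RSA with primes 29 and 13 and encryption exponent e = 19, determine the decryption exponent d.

Step 1: n = 29 * 13 = 377.
Step 2: phi(n) = 28 * 12 = 336.
Step 3: Find d such that 19 * d = 1 (mod 336).
Step 4: d = 19^(-1) mod 336 = 283.
Verification: 19 * 283 = 5377 = 16 * 336 + 1.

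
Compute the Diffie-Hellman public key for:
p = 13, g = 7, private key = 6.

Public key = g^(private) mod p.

Step 1: A = g^a mod p = 7^6 mod 13.
  7^1 mod 13 = 7
  7^2 mod 13 = (7 * 7) mod 13 = 10
  7^3 mod 13 = (10 * 7) mod 13 = 5
  7^4 mod 13 = (5 * 7) mod 13 = 9
  7^5 mod 13 = (9 * 7) mod 13 = 11
  7^6 mod 13 = (11 * 7) mod 13 = 12
Result: A = 12.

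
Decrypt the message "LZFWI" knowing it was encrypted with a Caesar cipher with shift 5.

Step 1: Reverse the shift by subtracting 5 from each letter position.
  L (position 11) -> position (11-5) mod 26 = 6 -> G
  Z (position 25) -> position (25-5) mod 26 = 20 -> U
  F (position 5) -> position (5-5) mod 26 = 0 -> A
  W (position 22) -> position (22-5) mod 26 = 17 -> R
  I (position 8) -> position (8-5) mod 26 = 3 -> D
Decrypted message: GUARD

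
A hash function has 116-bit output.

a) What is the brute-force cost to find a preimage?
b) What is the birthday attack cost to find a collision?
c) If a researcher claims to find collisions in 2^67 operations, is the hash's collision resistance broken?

Step 1: Preimage resistance requires brute-force of 2^116 operations.
Step 2: Collision resistance (birthday bound) = 2^(116/2) = 2^58.
Step 3: The claimed attack costs 2^67 operations.
Step 4: Since 2^67 >= 2^58, the claimed attack is no faster than the generic birthday attack, so this does not break collision resistance.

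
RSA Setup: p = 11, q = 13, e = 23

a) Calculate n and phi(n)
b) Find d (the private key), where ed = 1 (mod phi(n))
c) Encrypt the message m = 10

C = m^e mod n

Step 1: n = 11 * 13 = 143.
Step 2: phi(n) = (11-1)(13-1) = 10 * 12 = 120.
Step 3: Find d = 23^(-1) mod 120 = 47.
  Verify: 23 * 47 = 1081 = 1 (mod 120).
Step 4: C = 10^23 mod 143 = 43.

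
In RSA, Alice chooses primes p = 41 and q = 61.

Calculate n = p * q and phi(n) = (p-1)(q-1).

Step 1: n = p * q = 41 * 61 = 2501.
Step 2: phi(n) = (p-1)(q-1) = 40 * 60 = 2400.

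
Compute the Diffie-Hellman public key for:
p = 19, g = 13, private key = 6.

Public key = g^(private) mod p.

Step 1: A = g^a mod p = 13^6 mod 19.
  13^1 mod 19 = 13
  13^2 mod 19 = (13 * 13) mod 19 = 17
  13^3 mod 19 = (17 * 13) mod 19 = 12
  13^4 mod 19 = (12 * 13) mod 19 = 4
  13^5 mod 19 = (4 * 13) mod 19 = 14
  13^6 mod 19 = (14 * 13) mod 19 = 11
Result: A = 11.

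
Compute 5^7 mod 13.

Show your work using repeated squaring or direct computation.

Step 1: Compute 5^7 mod 13 step by step, reducing modulo 13 at each step.
  5^1 mod 13 = 5
  5^2 mod 13 = (5 * 5) mod 13 = 12
  5^3 mod 13 = (12 * 5) mod 13 = 8
  5^4 mod 13 = (8 * 5) mod 13 = 1
  5^5 mod 13 = (1 * 5) mod 13 = 5
  5^6 mod 13 = (5 * 5) mod 13 = 12
  5^7 mod 13 = (12 * 5) mod 13 = 8
Step 2: Result = 8.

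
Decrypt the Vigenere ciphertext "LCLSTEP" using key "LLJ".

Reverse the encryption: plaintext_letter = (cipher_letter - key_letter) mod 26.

Step 1: Extend key: LLJLLJL
Step 2: Decrypt each letter (c - k) mod 26:
  L(11) - L(11) = (11-11) mod 26 = 0 = A
  C(2) - L(11) = (2-11) mod 26 = 17 = R
  L(11) - J(9) = (11-9) mod 26 = 2 = C
  S(18) - L(11) = (18-11) mod 26 = 7 = H
  T(19) - L(11) = (19-11) mod 26 = 8 = I
  E(4) - J(9) = (4-9) mod 26 = 21 = V
  P(15) - L(11) = (15-11) mod 26 = 4 = E
Plaintext: ARCHIVE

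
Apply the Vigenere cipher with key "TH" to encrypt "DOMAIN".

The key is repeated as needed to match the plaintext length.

Step 1: Repeat key to match plaintext length:
  Plaintext: DOMAIN
  Key:       THTHTH
Step 2: Encrypt each letter:
  D(3) + T(19) = (3+19) mod 26 = 22 = W
  O(14) + H(7) = (14+7) mod 26 = 21 = V
  M(12) + T(19) = (12+19) mod 26 = 5 = F
  A(0) + H(7) = (0+7) mod 26 = 7 = H
  I(8) + T(19) = (8+19) mod 26 = 1 = B
  N(13) + H(7) = (13+7) mod 26 = 20 = U
Ciphertext: WVFHBU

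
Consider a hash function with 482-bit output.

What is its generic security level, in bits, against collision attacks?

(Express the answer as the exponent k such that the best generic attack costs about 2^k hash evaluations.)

Step 1: The hash has a 482-bit output.
Step 2: Collision resistance means it should be infeasible to find any x != y with h(x) = h(y).
By the birthday bound, a generic collision search succeeds after about sqrt(2^482) = 2^(482/2) = 2^241 evaluations.
Step 3: Security level = 241 bits.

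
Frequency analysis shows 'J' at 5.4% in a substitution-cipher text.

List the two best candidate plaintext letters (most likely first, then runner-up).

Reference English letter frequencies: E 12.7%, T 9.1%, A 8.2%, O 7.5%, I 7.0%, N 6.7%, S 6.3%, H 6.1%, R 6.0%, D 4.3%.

Step 1: Observed frequency of 'J' is 5.4%.
Step 2: Compute distances to each reference frequency and sort:
  R (6.0%): difference = 0.6% <-- BEST
  H (6.1%): difference = 0.7% <-- RUNNER-UP
  S (6.3%): difference = 0.9%
  D (4.3%): difference = 1.1%
  N (6.7%): difference = 1.3%
Step 3: Most likely is 'R' (6.0%, diff 0.6%); second most likely is 'H' (6.1%, diff 0.7%).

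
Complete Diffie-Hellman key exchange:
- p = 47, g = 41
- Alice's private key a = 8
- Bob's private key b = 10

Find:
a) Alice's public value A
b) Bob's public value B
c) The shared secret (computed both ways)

Step 1: A = g^a mod p = 41^8 mod 47 = 24.
Step 2: B = g^b mod p = 41^10 mod 47 = 18.
Step 3: Alice computes s = B^a mod p = 18^8 mod 47 = 14.
Step 4: Bob computes s = A^b mod p = 24^10 mod 47 = 14.
Both sides agree: shared secret = 14.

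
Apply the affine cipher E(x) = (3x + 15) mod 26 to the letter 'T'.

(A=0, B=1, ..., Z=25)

Step 1: Convert 'T' to number: x = 19.
Step 2: E(19) = (3 * 19 + 15) mod 26 = 72 mod 26 = 20.
Step 3: Convert 20 back to letter: U.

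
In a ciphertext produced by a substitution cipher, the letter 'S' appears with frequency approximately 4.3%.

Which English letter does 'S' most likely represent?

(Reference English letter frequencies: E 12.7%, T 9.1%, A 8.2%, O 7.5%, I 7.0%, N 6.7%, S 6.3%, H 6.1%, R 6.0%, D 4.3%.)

Step 1: The observed frequency is 4.3%.
Step 2: Compare with English frequencies:
  E: 12.7% (difference: 8.4%)
  T: 9.1% (difference: 4.8%)
  A: 8.2% (difference: 3.9%)
  O: 7.5% (difference: 3.2%)
  I: 7.0% (difference: 2.7%)
  N: 6.7% (difference: 2.4%)
  S: 6.3% (difference: 2.0%)
  H: 6.1% (difference: 1.8%)
  R: 6.0% (difference: 1.7%)
  D: 4.3% (difference: 0.0%) <-- closest
Step 3: 'S' most likely represents 'D' (frequency 4.3%).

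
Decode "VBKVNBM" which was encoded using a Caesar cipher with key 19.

Step 1: Reverse the shift by subtracting 19 from each letter position.
  V (position 21) -> position (21-19) mod 26 = 2 -> C
  B (position 1) -> position (1-19) mod 26 = 8 -> I
  K (position 10) -> position (10-19) mod 26 = 17 -> R
  V (position 21) -> position (21-19) mod 26 = 2 -> C
  N (position 13) -> position (13-19) mod 26 = 20 -> U
  B (position 1) -> position (1-19) mod 26 = 8 -> I
  M (position 12) -> position (12-19) mod 26 = 19 -> T
Decrypted message: CIRCUIT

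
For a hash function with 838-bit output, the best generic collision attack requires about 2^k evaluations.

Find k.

Step 1: The hash has a 838-bit output.
Step 2: Collision resistance means it should be infeasible to find any x != y with h(x) = h(y).
By the birthday bound, a generic collision search succeeds after about sqrt(2^838) = 2^(838/2) = 2^419 evaluations.
Step 3: Security level = 419 bits.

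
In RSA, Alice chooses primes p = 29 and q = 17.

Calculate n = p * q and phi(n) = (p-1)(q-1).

Step 1: n = p * q = 29 * 17 = 493.
Step 2: phi(n) = (p-1)(q-1) = 28 * 16 = 448.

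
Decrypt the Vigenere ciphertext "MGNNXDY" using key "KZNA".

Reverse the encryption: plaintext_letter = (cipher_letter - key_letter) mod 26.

Step 1: Extend key: KZNAKZN
Step 2: Decrypt each letter (c - k) mod 26:
  M(12) - K(10) = (12-10) mod 26 = 2 = C
  G(6) - Z(25) = (6-25) mod 26 = 7 = H
  N(13) - N(13) = (13-13) mod 26 = 0 = A
  N(13) - A(0) = (13-0) mod 26 = 13 = N
  X(23) - K(10) = (23-10) mod 26 = 13 = N
  D(3) - Z(25) = (3-25) mod 26 = 4 = E
  Y(24) - N(13) = (24-13) mod 26 = 11 = L
Plaintext: CHANNEL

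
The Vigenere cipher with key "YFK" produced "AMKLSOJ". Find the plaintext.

Step 1: Extend key: YFKYFKY
Step 2: Decrypt each letter (c - k) mod 26:
  A(0) - Y(24) = (0-24) mod 26 = 2 = C
  M(12) - F(5) = (12-5) mod 26 = 7 = H
  K(10) - K(10) = (10-10) mod 26 = 0 = A
  L(11) - Y(24) = (11-24) mod 26 = 13 = N
  S(18) - F(5) = (18-5) mod 26 = 13 = N
  O(14) - K(10) = (14-10) mod 26 = 4 = E
  J(9) - Y(24) = (9-24) mod 26 = 11 = L
Plaintext: CHANNEL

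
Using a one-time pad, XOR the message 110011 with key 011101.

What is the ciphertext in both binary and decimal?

Step 1: Write out the XOR operation bit by bit:
  Message: 110011
  Key:     011101
  XOR:     101110
Step 2: Convert to decimal: 101110 = 46.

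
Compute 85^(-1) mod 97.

Step 1: We need x such that 85 * x = 1 (mod 97).
Step 2: Using the extended Euclidean algorithm or trial:
  85 * 8 = 680 = 7 * 97 + 1.
Step 3: Since 680 mod 97 = 1, the inverse is x = 8.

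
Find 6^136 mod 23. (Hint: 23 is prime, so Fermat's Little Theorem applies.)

Step 1: Since 23 is prime, by Fermat's Little Theorem: 6^22 = 1 (mod 23).
Step 2: Reduce exponent: 136 mod 22 = 4.
Step 3: So 6^136 = 6^4 (mod 23).
Step 4: 6^4 mod 23 = 8.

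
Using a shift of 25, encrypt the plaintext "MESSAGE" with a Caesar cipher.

Step 1: For each letter, shift forward by 25 positions (mod 26).
  M (position 12) -> position (12+25) mod 26 = 11 -> L
  E (position 4) -> position (4+25) mod 26 = 3 -> D
  S (position 18) -> position (18+25) mod 26 = 17 -> R
  S (position 18) -> position (18+25) mod 26 = 17 -> R
  A (position 0) -> position (0+25) mod 26 = 25 -> Z
  G (position 6) -> position (6+25) mod 26 = 5 -> F
  E (position 4) -> position (4+25) mod 26 = 3 -> D
Result: LDRRZFD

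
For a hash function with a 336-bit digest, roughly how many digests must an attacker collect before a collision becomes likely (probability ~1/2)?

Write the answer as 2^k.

Step 1: The birthday paradox gives collision probability ~50% after sqrt(2^n) = 2^(n/2) hashes.
Step 2: For 336-bit output: 2^(336/2) = 2^168.
Step 3: Approximately 2^168 hash computations needed.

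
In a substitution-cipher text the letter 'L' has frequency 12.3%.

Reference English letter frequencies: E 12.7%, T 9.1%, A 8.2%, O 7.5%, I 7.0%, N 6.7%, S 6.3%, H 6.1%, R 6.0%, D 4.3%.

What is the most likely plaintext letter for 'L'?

Step 1: The observed frequency is 12.3%.
Step 2: Compare with English frequencies:
  E: 12.7% (difference: 0.4%) <-- closest
  T: 9.1% (difference: 3.2%)
  A: 8.2% (difference: 4.1%)
  O: 7.5% (difference: 4.8%)
  I: 7.0% (difference: 5.3%)
  N: 6.7% (difference: 5.6%)
  S: 6.3% (difference: 6.0%)
  H: 6.1% (difference: 6.2%)
  R: 6.0% (difference: 6.3%)
  D: 4.3% (difference: 8.0%)
Step 3: 'L' most likely represents 'E' (frequency 12.7%).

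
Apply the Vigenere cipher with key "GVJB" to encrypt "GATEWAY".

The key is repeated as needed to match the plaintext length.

Step 1: Repeat key to match plaintext length:
  Plaintext: GATEWAY
  Key:       GVJBGVJ
Step 2: Encrypt each letter:
  G(6) + G(6) = (6+6) mod 26 = 12 = M
  A(0) + V(21) = (0+21) mod 26 = 21 = V
  T(19) + J(9) = (19+9) mod 26 = 2 = C
  E(4) + B(1) = (4+1) mod 26 = 5 = F
  W(22) + G(6) = (22+6) mod 26 = 2 = C
  A(0) + V(21) = (0+21) mod 26 = 21 = V
  Y(24) + J(9) = (24+9) mod 26 = 7 = H
Ciphertext: MVCFCVH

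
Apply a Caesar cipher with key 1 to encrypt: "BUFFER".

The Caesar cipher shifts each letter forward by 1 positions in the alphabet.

Step 1: For each letter, shift forward by 1 positions (mod 26).
  B (position 1) -> position (1+1) mod 26 = 2 -> C
  U (position 20) -> position (20+1) mod 26 = 21 -> V
  F (position 5) -> position (5+1) mod 26 = 6 -> G
  F (position 5) -> position (5+1) mod 26 = 6 -> G
  E (position 4) -> position (4+1) mod 26 = 5 -> F
  R (position 17) -> position (17+1) mod 26 = 18 -> S
Result: CVGGFS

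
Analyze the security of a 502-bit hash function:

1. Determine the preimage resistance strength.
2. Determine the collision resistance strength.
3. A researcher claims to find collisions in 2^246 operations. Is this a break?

Step 1: Preimage resistance requires brute-force of 2^502 operations.
Step 2: Collision resistance (birthday bound) = 2^(502/2) = 2^251.
Step 3: The claimed attack costs 2^246 operations.
Step 4: Since 2^246 < 2^251, the claimed attack beats the generic birthday bound, so collision resistance is broken.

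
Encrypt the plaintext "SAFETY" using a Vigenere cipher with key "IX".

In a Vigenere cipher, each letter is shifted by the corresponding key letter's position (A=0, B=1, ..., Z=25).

Step 1: Repeat key to match plaintext length:
  Plaintext: SAFETY
  Key:       IXIXIX
Step 2: Encrypt each letter:
  S(18) + I(8) = (18+8) mod 26 = 0 = A
  A(0) + X(23) = (0+23) mod 26 = 23 = X
  F(5) + I(8) = (5+8) mod 26 = 13 = N
  E(4) + X(23) = (4+23) mod 26 = 1 = B
  T(19) + I(8) = (19+8) mod 26 = 1 = B
  Y(24) + X(23) = (24+23) mod 26 = 21 = V
Ciphertext: AXNBBV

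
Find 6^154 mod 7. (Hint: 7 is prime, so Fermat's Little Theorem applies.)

Step 1: Since 7 is prime, by Fermat's Little Theorem: 6^6 = 1 (mod 7).
Step 2: Reduce exponent: 154 mod 6 = 4.
Step 3: So 6^154 = 6^4 (mod 7).
Step 4: 6^4 mod 7 = 1.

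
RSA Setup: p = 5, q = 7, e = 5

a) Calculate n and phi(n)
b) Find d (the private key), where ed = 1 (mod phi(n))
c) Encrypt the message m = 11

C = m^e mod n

Step 1: n = 5 * 7 = 35.
Step 2: phi(n) = (5-1)(7-1) = 4 * 6 = 24.
Step 3: Find d = 5^(-1) mod 24 = 5.
  Verify: 5 * 5 = 25 = 1 (mod 24).
Step 4: C = 11^5 mod 35 = 16.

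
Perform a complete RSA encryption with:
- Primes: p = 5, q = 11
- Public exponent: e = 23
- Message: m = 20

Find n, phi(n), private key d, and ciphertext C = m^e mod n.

Step 1: n = 5 * 11 = 55.
Step 2: phi(n) = (5-1)(11-1) = 4 * 10 = 40.
Step 3: Find d = 23^(-1) mod 40 = 7.
  Verify: 23 * 7 = 161 = 1 (mod 40).
Step 4: C = 20^23 mod 55 = 25.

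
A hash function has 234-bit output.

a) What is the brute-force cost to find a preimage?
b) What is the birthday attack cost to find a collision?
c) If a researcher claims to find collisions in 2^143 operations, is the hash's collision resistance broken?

Step 1: Preimage resistance requires brute-force of 2^234 operations.
Step 2: Collision resistance (birthday bound) = 2^(234/2) = 2^117.
Step 3: The claimed attack costs 2^143 operations.
Step 4: Since 2^143 >= 2^117, the claimed attack is no faster than the generic birthday attack, so this does not break collision resistance.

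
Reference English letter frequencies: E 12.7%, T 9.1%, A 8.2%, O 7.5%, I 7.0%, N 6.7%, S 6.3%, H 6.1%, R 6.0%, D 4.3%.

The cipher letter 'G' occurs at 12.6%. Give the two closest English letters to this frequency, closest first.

Step 1: Observed frequency of 'G' is 12.6%.
Step 2: Compute distances to each reference frequency and sort:
  E (12.7%): difference = 0.1% <-- BEST
  T (9.1%): difference = 3.5% <-- RUNNER-UP
  A (8.2%): difference = 4.4%
  O (7.5%): difference = 5.1%
  I (7.0%): difference = 5.6%
Step 3: Most likely is 'E' (12.7%, diff 0.1%); second most likely is 'T' (9.1%, diff 3.5%).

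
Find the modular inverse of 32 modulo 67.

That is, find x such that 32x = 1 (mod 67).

Step 1: We need x such that 32 * x = 1 (mod 67).
Step 2: Using the extended Euclidean algorithm or trial:
  32 * 44 = 1408 = 21 * 67 + 1.
Step 3: Since 1408 mod 67 = 1, the inverse is x = 44.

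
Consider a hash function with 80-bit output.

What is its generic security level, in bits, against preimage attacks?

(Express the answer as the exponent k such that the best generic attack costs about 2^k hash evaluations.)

Step 1: The hash has a 80-bit output.
Step 2: Preimage resistance means: given a digest h(x), it should be infeasible to find any input that hashes to it.
With a 80-bit output there are 2^80 possible digests, so a generic brute-force preimage search costs about 2^80 evaluations.
Step 3: Security level = 80 bits.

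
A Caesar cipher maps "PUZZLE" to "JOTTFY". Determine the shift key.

Step 1: Compare first letters: P (position 15) -> J (position 9).
Step 2: Shift = (9 - 15) mod 26 = 20.
The shift value is 20.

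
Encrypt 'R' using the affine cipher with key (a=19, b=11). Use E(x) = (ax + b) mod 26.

Step 1: Convert 'R' to number: x = 17.
Step 2: E(17) = (19 * 17 + 11) mod 26 = 334 mod 26 = 22.
Step 3: Convert 22 back to letter: W.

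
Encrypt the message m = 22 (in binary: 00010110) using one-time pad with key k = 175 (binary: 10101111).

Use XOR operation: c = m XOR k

Step 1: Write out the XOR operation bit by bit:
  Message: 00010110
  Key:     10101111
  XOR:     10111001
Step 2: Convert to decimal: 10111001 = 185.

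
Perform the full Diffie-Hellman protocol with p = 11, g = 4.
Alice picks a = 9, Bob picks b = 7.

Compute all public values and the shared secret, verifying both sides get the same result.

Step 1: A = g^a mod p = 4^9 mod 11 = 3.
Step 2: B = g^b mod p = 4^7 mod 11 = 5.
Step 3: Alice computes s = B^a mod p = 5^9 mod 11 = 9.
Step 4: Bob computes s = A^b mod p = 3^7 mod 11 = 9.
Both sides agree: shared secret = 9.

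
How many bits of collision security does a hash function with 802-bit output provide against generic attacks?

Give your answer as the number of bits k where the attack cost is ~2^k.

Step 1: The hash has a 802-bit output.
Step 2: Collision resistance means it should be infeasible to find any x != y with h(x) = h(y).
By the birthday bound, a generic collision search succeeds after about sqrt(2^802) = 2^(802/2) = 2^401 evaluations.
Step 3: Security level = 401 bits.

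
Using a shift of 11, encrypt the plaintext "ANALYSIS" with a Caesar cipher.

Step 1: For each letter, shift forward by 11 positions (mod 26).
  A (position 0) -> position (0+11) mod 26 = 11 -> L
  N (position 13) -> position (13+11) mod 26 = 24 -> Y
  A (position 0) -> position (0+11) mod 26 = 11 -> L
  L (position 11) -> position (11+11) mod 26 = 22 -> W
  Y (position 24) -> position (24+11) mod 26 = 9 -> J
  S (position 18) -> position (18+11) mod 26 = 3 -> D
  I (position 8) -> position (8+11) mod 26 = 19 -> T
  S (position 18) -> position (18+11) mod 26 = 3 -> D
Result: LYLWJDTD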